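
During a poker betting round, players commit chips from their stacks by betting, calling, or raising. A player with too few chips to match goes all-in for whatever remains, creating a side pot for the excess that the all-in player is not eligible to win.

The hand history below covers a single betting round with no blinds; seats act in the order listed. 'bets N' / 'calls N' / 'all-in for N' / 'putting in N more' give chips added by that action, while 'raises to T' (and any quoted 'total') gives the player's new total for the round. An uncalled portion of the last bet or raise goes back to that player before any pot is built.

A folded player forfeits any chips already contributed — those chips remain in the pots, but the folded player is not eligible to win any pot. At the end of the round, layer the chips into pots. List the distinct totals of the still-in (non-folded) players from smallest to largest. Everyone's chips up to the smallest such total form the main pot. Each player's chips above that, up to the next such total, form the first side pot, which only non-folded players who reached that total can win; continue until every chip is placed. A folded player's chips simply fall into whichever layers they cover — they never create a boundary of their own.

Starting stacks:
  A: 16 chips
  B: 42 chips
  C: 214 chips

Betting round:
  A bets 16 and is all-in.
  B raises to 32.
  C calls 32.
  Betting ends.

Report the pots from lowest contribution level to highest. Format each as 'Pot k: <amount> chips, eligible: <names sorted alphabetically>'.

Pot 1: 48 chips, eligible: A, B, C
Pot 2: 32 chips, eligible: B, C

Derivation:
Contributions: A=16, B=32, C=32
Pot levels (distinct totals of non-folded players): 16, 32
Layer 1-16: 16 each from A, B, C = 16*3 = 48 chips; eligible A, B, C
Layer 17-32: 16 each from B, C = 16*2 = 32 chips; eligible B, C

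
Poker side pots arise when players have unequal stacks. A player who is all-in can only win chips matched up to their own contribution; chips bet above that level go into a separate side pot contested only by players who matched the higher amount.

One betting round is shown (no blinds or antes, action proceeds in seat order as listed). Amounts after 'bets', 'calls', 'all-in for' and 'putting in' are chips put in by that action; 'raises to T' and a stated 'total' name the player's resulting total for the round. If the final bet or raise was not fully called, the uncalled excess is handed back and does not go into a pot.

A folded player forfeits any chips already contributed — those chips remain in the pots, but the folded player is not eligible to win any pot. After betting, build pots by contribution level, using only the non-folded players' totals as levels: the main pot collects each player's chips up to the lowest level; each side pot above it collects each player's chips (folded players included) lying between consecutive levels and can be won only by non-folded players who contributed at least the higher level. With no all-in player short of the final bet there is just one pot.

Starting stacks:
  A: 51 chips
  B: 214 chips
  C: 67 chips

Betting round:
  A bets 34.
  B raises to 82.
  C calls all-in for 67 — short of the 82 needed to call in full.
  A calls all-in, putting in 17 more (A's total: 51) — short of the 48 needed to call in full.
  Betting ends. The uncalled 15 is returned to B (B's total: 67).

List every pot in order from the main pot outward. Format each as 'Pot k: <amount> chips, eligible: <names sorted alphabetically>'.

Pot 1: 153 chips, eligible: A, B, C
Pot 2: 32 chips, eligible: B, C

Derivation:
Contributions (after 15 returned to B): A=51, B=67, C=67
Pot levels (distinct totals of non-folded players): 51, 67
Layer 1-51: 51 each from A, B, C = 51*3 = 153 chips; eligible A, B, C
Layer 52-67: 16 each from B, C = 16*2 = 32 chips; eligible B, C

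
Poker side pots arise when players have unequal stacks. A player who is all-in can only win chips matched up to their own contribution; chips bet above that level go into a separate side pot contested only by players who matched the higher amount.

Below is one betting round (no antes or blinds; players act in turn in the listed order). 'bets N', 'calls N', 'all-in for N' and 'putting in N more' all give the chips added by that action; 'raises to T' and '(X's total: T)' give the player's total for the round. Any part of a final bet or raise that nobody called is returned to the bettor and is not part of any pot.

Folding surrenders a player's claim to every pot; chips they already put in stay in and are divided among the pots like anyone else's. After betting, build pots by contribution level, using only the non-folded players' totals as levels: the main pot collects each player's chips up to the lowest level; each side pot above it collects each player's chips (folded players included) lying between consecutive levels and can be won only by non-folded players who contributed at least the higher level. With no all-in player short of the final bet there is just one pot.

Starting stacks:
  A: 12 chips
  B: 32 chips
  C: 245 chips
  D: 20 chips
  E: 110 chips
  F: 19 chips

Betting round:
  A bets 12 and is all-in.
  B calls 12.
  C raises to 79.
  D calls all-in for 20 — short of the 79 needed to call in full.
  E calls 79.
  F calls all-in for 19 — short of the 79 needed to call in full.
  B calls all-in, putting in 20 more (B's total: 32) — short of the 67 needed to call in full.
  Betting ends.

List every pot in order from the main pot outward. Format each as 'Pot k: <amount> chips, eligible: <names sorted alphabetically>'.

Pot 1: 72 chips, eligible: A, B, C, D, E, F
Pot 2: 35 chips, eligible: B, C, D, E, F
Pot 3: 4 chips, eligible: B, C, D, E
Pot 4: 36 chips, eligible: B, C, E
Pot 5: 94 chips, eligible: C, E

Derivation:
Contributions: A=12, B=32, C=79, D=20, E=79, F=19
Pot levels (distinct totals of non-folded players): 12, 19, 20, 32, 79
Layer 1-12: 12 each from A, B, C, D, E, F = 12*6 = 72 chips; eligible A, B, C, D, E, F
Layer 13-19: 7 each from B, C, D, E, F = 7*5 = 35 chips; eligible B, C, D, E, F
Layer 20-20: 1 each from B, C, D, E = 1*4 = 4 chips; eligible B, C, D, E
Layer 21-32: 12 each from B, C, E = 12*3 = 36 chips; eligible B, C, E
Layer 33-79: 47 each from C, E = 47*2 = 94 chips; eligible C, E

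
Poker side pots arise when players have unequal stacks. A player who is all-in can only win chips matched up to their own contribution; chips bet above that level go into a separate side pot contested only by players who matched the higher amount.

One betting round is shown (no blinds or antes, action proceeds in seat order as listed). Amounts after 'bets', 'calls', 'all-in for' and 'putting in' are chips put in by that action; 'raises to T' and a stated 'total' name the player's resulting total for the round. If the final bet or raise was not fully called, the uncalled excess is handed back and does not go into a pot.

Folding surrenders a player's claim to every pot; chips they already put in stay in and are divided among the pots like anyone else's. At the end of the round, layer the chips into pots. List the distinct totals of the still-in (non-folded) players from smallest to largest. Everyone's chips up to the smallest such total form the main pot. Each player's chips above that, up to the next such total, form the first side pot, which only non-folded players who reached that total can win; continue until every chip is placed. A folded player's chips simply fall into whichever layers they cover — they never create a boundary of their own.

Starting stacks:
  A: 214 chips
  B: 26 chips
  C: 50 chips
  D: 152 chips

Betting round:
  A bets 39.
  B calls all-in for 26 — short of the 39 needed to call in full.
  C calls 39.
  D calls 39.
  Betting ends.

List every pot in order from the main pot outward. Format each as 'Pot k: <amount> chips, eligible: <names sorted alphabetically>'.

Contributions: A=39, B=26, C=39, D=39
Pot levels (distinct totals of non-folded players): 26, 39
Layer 1-26: 26 each from A, B, C, D = 26*4 = 104 chips; eligible A, B, C, D
Layer 27-39: 13 each from A, C, D = 13*3 = 39 chips; eligible A, C, D

Pot 1: 104 chips, eligible: A, B, C, D
Pot 2: 39 chips, eligible: A, C, D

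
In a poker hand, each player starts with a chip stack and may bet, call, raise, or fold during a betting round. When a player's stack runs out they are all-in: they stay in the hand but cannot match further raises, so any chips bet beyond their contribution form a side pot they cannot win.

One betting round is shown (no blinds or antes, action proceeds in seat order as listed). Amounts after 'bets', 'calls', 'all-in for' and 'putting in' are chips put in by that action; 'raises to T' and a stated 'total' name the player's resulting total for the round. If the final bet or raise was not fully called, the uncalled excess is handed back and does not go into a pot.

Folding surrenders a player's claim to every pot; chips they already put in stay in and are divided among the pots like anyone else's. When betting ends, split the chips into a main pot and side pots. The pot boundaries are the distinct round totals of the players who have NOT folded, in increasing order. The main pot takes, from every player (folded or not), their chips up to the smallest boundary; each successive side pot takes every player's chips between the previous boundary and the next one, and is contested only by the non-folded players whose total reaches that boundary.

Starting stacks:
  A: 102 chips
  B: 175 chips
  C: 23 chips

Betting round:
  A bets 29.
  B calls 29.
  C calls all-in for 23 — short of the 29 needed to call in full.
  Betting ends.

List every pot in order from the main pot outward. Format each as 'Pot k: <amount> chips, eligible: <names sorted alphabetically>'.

Contributions: A=29, B=29, C=23
Pot levels (distinct totals of non-folded players): 23, 29
Layer 1-23: 23 each from A, B, C = 23*3 = 69 chips; eligible A, B, C
Layer 24-29: 6 each from A, B = 6*2 = 12 chips; eligible A, B

Pot 1: 69 chips, eligible: A, B, C
Pot 2: 12 chips, eligible: A, B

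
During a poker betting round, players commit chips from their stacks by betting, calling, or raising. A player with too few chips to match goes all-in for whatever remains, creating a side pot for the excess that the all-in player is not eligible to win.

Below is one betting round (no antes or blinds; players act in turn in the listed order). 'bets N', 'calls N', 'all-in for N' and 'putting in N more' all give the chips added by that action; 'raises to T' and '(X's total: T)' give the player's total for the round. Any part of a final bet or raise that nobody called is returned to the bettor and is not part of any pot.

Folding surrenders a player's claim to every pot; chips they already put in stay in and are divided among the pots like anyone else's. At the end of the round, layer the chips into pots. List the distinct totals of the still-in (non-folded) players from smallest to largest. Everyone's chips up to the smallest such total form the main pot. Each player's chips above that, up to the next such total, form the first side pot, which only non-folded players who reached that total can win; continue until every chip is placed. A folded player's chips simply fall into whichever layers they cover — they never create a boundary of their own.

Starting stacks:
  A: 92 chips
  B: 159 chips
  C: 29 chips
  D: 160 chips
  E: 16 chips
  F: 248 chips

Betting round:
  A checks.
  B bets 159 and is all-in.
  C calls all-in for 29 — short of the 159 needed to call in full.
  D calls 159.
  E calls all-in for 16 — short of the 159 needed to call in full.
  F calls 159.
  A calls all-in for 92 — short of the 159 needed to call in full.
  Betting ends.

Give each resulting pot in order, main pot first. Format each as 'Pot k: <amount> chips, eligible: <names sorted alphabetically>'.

Contributions: A=92, B=159, C=29, D=159, E=16, F=159
Pot levels (distinct totals of non-folded players): 16, 29, 92, 159
Layer 1-16: 16 each from A, B, C, D, E, F = 16*6 = 96 chips; eligible A, B, C, D, E, F
Layer 17-29: 13 each from A, B, C, D, F = 13*5 = 65 chips; eligible A, B, C, D, F
Layer 30-92: 63 each from A, B, D, F = 63*4 = 252 chips; eligible A, B, D, F
Layer 93-159: 67 each from B, D, F = 67*3 = 201 chips; eligible B, D, F

Pot 1: 96 chips, eligible: A, B, C, D, E, F
Pot 2: 65 chips, eligible: A, B, C, D, F
Pot 3: 252 chips, eligible: A, B, D, F
Pot 4: 201 chips, eligible: B, D, F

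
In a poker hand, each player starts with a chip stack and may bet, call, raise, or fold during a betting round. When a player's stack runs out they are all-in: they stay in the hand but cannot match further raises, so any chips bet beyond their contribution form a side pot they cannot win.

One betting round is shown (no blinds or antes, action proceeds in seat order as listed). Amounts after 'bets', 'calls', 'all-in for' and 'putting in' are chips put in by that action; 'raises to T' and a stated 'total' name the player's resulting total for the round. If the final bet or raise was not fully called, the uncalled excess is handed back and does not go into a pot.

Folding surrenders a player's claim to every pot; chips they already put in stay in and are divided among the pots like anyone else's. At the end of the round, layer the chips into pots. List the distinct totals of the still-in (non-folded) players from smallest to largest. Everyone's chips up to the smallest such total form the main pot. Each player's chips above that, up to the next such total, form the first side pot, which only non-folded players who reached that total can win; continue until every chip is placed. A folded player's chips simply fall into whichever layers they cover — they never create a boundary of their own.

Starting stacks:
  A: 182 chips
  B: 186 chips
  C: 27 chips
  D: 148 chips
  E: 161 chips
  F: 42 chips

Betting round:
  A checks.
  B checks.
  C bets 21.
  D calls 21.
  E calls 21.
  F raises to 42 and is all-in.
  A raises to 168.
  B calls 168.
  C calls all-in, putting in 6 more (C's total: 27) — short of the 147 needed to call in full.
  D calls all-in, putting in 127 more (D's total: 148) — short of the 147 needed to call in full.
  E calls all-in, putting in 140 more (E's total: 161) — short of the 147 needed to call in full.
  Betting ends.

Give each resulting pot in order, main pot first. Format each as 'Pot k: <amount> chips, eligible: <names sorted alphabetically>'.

Contributions: A=168, B=168, C=27, D=148, E=161, F=42
Pot levels (distinct totals of non-folded players): 27, 42, 148, 161, 168
Layer 1-27: 27 each from A, B, C, D, E, F = 27*6 = 162 chips; eligible A, B, C, D, E, F
Layer 28-42: 15 each from A, B, D, E, F = 15*5 = 75 chips; eligible A, B, D, E, F
Layer 43-148: 106 each from A, B, D, E = 106*4 = 424 chips; eligible A, B, D, E
Layer 149-161: 13 each from A, B, E = 13*3 = 39 chips; eligible A, B, E
Layer 162-168: 7 each from A, B = 7*2 = 14 chips; eligible A, B

Pot 1: 162 chips, eligible: A, B, C, D, E, F
Pot 2: 75 chips, eligible: A, B, D, E, F
Pot 3: 424 chips, eligible: A, B, D, E
Pot 4: 39 chips, eligible: A, B, E
Pot 5: 14 chips, eligible: A, B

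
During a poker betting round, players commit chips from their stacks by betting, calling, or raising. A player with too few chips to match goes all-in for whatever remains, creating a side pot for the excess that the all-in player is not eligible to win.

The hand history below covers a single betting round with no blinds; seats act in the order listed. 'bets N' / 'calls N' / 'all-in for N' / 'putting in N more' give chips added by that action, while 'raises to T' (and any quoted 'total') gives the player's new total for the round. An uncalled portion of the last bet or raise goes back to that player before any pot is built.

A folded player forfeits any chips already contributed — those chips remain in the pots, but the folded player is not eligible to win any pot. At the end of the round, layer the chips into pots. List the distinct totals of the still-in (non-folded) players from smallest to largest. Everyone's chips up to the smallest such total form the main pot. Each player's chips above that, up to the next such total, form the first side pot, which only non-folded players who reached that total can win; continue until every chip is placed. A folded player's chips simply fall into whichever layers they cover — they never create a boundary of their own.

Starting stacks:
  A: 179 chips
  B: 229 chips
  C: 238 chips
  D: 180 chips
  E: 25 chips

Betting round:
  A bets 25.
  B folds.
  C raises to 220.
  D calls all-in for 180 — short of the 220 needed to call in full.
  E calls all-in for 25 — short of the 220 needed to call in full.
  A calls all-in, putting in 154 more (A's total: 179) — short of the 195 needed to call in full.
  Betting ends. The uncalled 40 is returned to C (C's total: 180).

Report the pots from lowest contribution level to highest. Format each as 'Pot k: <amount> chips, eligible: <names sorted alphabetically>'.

Pot 1: 100 chips, eligible: A, C, D, E
Pot 2: 462 chips, eligible: A, C, D
Pot 3: 2 chips, eligible: C, D

Derivation:
Contributions (after 40 returned to C): A=179, C=180, D=180, E=25
Folded: B
Pot levels (distinct totals of non-folded players): 25, 179, 180
Layer 1-25: 25 each from A, C, D, E = 25*4 = 100 chips; eligible A, C, D, E
Layer 26-179: 154 each from A, C, D = 154*3 = 462 chips; eligible A, C, D
Layer 180-180: 1 each from C, D = 1*2 = 2 chips; eligible C, D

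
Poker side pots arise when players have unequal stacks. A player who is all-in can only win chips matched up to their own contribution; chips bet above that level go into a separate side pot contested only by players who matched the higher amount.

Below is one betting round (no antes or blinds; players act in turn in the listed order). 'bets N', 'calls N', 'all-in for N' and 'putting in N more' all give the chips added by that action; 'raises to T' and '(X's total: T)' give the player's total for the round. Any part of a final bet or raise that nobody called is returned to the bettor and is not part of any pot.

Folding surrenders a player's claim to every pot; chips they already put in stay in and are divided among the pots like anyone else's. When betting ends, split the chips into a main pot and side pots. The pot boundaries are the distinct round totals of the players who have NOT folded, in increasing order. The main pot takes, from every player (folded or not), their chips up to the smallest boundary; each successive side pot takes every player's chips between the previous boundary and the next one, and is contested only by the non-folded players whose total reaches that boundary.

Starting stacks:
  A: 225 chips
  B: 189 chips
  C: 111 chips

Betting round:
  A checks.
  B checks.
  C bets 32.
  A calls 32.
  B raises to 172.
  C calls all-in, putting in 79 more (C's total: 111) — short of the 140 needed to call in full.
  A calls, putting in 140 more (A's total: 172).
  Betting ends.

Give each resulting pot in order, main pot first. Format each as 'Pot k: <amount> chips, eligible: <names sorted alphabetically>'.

Pot 1: 333 chips, eligible: A, B, C
Pot 2: 122 chips, eligible: A, B

Derivation:
Contributions: A=172, B=172, C=111
Pot levels (distinct totals of non-folded players): 111, 172
Layer 1-111: 111 each from A, B, C = 111*3 = 333 chips; eligible A, B, C
Layer 112-172: 61 each from A, B = 61*2 = 122 chips; eligible A, B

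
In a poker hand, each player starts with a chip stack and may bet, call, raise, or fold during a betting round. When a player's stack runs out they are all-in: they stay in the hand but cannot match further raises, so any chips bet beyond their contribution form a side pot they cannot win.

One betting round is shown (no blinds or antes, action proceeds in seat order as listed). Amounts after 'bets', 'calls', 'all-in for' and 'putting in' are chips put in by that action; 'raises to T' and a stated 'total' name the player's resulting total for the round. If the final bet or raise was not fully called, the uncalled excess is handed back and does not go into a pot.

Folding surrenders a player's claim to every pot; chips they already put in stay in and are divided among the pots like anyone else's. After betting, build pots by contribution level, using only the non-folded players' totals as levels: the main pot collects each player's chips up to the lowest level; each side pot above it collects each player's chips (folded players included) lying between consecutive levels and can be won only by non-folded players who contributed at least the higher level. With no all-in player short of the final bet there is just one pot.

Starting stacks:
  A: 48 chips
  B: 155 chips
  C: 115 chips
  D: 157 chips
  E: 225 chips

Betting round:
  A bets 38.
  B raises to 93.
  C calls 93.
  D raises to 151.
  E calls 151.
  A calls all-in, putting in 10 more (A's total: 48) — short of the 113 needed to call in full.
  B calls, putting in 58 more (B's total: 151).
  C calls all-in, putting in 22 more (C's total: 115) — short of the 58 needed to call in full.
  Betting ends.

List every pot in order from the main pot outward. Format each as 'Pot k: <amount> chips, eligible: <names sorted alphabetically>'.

Contributions: A=48, B=151, C=115, D=151, E=151
Pot levels (distinct totals of non-folded players): 48, 115, 151
Layer 1-48: 48 each from A, B, C, D, E = 48*5 = 240 chips; eligible A, B, C, D, E
Layer 49-115: 67 each from B, C, D, E = 67*4 = 268 chips; eligible B, C, D, E
Layer 116-151: 36 each from B, D, E = 36*3 = 108 chips; eligible B, D, E

Pot 1: 240 chips, eligible: A, B, C, D, E
Pot 2: 268 chips, eligible: B, C, D, E
Pot 3: 108 chips, eligible: B, D, E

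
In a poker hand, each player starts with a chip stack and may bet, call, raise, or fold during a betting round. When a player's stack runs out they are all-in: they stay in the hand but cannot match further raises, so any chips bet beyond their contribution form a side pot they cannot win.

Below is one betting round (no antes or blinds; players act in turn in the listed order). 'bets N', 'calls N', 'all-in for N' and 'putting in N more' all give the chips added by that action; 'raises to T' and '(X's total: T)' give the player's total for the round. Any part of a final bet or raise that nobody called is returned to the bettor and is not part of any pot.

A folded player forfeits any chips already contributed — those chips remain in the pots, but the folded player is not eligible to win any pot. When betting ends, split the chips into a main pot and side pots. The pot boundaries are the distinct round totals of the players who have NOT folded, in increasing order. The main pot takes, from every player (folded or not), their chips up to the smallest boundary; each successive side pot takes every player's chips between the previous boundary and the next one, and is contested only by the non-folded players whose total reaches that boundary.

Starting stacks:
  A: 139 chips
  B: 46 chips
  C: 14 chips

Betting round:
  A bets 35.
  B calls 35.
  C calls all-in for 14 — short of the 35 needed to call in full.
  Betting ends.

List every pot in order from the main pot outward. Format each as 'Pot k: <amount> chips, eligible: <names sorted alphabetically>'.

Pot 1: 42 chips, eligible: A, B, C
Pot 2: 42 chips, eligible: A, B

Derivation:
Contributions: A=35, B=35, C=14
Pot levels (distinct totals of non-folded players): 14, 35
Layer 1-14: 14 each from A, B, C = 14*3 = 42 chips; eligible A, B, C
Layer 15-35: 21 each from A, B = 21*2 = 42 chips; eligible A, B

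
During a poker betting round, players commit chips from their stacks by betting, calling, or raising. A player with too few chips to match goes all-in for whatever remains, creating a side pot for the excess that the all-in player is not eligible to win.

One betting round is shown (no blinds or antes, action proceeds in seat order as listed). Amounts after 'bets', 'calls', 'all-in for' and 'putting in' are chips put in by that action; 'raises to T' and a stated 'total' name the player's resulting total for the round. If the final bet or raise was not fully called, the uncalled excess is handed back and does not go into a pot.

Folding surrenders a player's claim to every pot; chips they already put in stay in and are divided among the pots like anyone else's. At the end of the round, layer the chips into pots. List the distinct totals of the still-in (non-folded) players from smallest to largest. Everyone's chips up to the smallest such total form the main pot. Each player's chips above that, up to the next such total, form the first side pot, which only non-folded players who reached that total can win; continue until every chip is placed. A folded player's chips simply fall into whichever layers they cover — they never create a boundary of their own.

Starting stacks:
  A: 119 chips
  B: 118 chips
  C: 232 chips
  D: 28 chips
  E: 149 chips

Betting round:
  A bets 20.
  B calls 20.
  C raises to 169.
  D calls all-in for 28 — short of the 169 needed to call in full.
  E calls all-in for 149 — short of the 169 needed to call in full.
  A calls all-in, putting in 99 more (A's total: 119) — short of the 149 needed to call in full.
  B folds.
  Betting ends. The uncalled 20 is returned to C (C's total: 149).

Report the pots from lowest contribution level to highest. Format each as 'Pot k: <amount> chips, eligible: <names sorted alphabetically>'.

Contributions (after 20 returned to C): A=119, B=20, C=149, D=28, E=149
Folded: B
Pot levels (distinct totals of non-folded players): 28, 119, 149
Layer 1-28: A 28 + B 20 + C 28 + D 28 + E 28 = 132 chips; eligible A, C, D, E
Layer 29-119: 91 each from A, C, E = 91*3 = 273 chips; eligible A, C, E
Layer 120-149: 30 each from C, E = 30*2 = 60 chips; eligible C, E

Pot 1: 132 chips, eligible: A, C, D, E
Pot 2: 273 chips, eligible: A, C, E
Pot 3: 60 chips, eligible: C, E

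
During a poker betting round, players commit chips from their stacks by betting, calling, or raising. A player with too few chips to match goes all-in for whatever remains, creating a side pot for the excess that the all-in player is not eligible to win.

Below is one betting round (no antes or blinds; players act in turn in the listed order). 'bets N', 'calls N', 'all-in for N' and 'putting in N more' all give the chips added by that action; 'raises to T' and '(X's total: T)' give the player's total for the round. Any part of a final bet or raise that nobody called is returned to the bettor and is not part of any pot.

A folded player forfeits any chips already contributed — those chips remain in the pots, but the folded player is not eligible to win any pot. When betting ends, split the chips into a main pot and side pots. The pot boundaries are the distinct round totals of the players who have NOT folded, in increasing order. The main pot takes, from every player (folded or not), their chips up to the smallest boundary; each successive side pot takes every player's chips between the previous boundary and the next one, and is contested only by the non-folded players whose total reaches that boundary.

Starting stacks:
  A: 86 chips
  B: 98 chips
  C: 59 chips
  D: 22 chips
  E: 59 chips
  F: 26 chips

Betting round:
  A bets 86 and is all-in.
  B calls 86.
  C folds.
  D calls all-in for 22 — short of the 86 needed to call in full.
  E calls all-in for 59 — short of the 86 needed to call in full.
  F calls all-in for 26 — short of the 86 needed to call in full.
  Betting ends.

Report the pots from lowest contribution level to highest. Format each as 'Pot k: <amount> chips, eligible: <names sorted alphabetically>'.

Contributions: A=86, B=86, D=22, E=59, F=26
Folded: C
Pot levels (distinct totals of non-folded players): 22, 26, 59, 86
Layer 1-22: 22 each from A, B, D, E, F = 22*5 = 110 chips; eligible A, B, D, E, F
Layer 23-26: 4 each from A, B, E, F = 4*4 = 16 chips; eligible A, B, E, F
Layer 27-59: 33 each from A, B, E = 33*3 = 99 chips; eligible A, B, E
Layer 60-86: 27 each from A, B = 27*2 = 54 chips; eligible A, B

Pot 1: 110 chips, eligible: A, B, D, E, F
Pot 2: 16 chips, eligible: A, B, E, F
Pot 3: 99 chips, eligible: A, B, E
Pot 4: 54 chips, eligible: A, B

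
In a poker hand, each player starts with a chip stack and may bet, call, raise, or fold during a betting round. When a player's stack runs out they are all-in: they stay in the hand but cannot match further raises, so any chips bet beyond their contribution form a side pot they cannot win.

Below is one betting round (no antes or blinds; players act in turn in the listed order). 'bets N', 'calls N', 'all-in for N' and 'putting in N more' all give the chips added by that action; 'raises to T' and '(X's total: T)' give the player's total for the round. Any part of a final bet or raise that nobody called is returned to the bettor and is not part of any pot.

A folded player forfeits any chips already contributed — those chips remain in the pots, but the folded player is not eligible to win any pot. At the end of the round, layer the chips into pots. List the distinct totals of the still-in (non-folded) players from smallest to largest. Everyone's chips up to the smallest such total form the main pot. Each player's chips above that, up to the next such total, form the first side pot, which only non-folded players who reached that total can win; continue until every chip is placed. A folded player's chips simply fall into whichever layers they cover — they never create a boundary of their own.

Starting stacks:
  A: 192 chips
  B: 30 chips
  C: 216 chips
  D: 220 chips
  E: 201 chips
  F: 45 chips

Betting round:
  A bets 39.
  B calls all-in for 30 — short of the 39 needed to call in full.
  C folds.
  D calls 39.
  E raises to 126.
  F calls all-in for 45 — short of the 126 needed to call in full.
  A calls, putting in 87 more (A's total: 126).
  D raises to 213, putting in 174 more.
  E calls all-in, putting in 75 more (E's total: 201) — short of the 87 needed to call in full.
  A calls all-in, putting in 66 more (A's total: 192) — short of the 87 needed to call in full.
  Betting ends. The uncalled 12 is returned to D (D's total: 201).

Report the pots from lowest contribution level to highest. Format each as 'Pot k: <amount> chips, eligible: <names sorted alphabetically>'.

Pot 1: 150 chips, eligible: A, B, D, E, F
Pot 2: 60 chips, eligible: A, D, E, F
Pot 3: 441 chips, eligible: A, D, E
Pot 4: 18 chips, eligible: D, E

Derivation:
Contributions (after 12 returned to D): A=192, B=30, D=201, E=201, F=45
Folded: C
Pot levels (distinct totals of non-folded players): 30, 45, 192, 201
Layer 1-30: 30 each from A, B, D, E, F = 30*5 = 150 chips; eligible A, B, D, E, F
Layer 31-45: 15 each from A, D, E, F = 15*4 = 60 chips; eligible A, D, E, F
Layer 46-192: 147 each from A, D, E = 147*3 = 441 chips; eligible A, D, E
Layer 193-201: 9 each from D, E = 9*2 = 18 chips; eligible D, E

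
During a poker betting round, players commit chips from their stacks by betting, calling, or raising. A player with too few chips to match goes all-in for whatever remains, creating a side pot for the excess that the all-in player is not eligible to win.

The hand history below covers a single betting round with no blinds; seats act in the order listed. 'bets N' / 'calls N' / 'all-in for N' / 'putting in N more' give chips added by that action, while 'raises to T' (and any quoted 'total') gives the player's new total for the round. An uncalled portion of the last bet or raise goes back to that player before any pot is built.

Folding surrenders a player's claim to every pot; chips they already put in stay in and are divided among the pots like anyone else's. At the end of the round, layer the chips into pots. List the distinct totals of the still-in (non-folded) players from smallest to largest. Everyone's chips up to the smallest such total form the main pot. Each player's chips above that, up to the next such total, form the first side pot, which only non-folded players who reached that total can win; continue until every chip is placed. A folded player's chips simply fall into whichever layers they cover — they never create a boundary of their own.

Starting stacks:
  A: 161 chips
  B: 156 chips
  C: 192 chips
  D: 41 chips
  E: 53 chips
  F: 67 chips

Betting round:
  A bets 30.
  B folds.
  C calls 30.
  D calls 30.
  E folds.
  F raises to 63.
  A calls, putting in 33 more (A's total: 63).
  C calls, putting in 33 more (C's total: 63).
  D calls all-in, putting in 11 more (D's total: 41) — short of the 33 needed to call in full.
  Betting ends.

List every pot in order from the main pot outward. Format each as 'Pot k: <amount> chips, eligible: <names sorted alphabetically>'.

Contributions: A=63, C=63, D=41, F=63
Folded: B, E
Pot levels (distinct totals of non-folded players): 41, 63
Layer 1-41: 41 each from A, C, D, F = 41*4 = 164 chips; eligible A, C, D, F
Layer 42-63: 22 each from A, C, F = 22*3 = 66 chips; eligible A, C, F

Pot 1: 164 chips, eligible: A, C, D, F
Pot 2: 66 chips, eligible: A, C, F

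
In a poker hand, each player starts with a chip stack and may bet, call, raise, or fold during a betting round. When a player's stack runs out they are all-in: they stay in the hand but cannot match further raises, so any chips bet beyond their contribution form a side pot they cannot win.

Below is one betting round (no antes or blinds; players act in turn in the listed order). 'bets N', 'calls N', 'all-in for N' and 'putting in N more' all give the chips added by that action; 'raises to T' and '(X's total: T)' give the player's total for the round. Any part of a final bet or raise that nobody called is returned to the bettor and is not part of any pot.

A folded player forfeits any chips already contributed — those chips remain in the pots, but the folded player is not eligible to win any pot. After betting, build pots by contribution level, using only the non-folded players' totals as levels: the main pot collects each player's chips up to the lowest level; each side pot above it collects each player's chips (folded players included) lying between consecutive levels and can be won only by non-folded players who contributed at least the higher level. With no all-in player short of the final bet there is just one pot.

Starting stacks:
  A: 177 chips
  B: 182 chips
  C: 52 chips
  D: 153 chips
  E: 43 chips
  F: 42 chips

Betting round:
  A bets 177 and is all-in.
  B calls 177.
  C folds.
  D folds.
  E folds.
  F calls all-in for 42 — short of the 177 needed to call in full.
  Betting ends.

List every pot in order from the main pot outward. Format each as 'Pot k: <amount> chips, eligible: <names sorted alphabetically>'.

Pot 1: 126 chips, eligible: A, B, F
Pot 2: 270 chips, eligible: A, B

Derivation:
Contributions: A=177, B=177, F=42
Folded: C, D, E
Pot levels (distinct totals of non-folded players): 42, 177
Layer 1-42: 42 each from A, B, F = 42*3 = 126 chips; eligible A, B, F
Layer 43-177: 135 each from A, B = 135*2 = 270 chips; eligible A, B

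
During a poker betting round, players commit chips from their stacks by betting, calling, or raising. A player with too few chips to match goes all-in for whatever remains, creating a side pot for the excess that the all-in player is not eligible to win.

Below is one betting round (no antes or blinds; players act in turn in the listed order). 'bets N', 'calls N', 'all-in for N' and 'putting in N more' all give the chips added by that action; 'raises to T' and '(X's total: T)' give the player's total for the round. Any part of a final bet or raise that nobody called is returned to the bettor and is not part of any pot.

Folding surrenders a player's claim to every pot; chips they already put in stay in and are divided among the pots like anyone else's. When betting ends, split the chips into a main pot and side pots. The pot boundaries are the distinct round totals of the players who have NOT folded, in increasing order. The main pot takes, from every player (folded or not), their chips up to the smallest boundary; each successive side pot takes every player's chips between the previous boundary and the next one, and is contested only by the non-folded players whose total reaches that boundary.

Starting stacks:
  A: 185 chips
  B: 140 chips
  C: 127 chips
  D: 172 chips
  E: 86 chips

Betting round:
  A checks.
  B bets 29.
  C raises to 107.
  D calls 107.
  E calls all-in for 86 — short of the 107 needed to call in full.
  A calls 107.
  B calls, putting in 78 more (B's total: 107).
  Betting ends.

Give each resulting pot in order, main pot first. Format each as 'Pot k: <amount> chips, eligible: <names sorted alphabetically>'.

Pot 1: 430 chips, eligible: A, B, C, D, E
Pot 2: 84 chips, eligible: A, B, C, D

Derivation:
Contributions: A=107, B=107, C=107, D=107, E=86
Pot levels (distinct totals of non-folded players): 86, 107
Layer 1-86: 86 each from A, B, C, D, E = 86*5 = 430 chips; eligible A, B, C, D, E
Layer 87-107: 21 each from A, B, C, D = 21*4 = 84 chips; eligible A, B, C, D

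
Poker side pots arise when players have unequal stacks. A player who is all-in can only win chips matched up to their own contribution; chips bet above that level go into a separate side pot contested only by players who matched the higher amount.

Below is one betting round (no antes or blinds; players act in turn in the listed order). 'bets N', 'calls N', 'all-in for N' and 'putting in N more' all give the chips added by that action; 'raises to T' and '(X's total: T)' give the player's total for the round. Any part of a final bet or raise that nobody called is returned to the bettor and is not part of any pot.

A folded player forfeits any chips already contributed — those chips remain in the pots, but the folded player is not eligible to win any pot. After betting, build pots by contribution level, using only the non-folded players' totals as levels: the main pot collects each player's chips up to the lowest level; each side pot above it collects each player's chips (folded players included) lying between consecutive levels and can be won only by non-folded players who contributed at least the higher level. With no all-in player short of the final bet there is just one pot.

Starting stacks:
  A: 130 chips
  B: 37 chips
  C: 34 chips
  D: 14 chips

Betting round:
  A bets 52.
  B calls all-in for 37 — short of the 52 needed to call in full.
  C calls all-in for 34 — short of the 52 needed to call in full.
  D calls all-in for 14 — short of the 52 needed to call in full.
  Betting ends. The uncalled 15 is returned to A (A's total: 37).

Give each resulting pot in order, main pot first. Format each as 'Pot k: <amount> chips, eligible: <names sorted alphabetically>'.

Pot 1: 56 chips, eligible: A, B, C, D
Pot 2: 60 chips, eligible: A, B, C
Pot 3: 6 chips, eligible: A, B

Derivation:
Contributions (after 15 returned to A): A=37, B=37, C=34, D=14
Pot levels (distinct totals of non-folded players): 14, 34, 37
Layer 1-14: 14 each from A, B, C, D = 14*4 = 56 chips; eligible A, B, C, D
Layer 15-34: 20 each from A, B, C = 20*3 = 60 chips; eligible A, B, C
Layer 35-37: 3 each from A, B = 3*2 = 6 chips; eligible A, B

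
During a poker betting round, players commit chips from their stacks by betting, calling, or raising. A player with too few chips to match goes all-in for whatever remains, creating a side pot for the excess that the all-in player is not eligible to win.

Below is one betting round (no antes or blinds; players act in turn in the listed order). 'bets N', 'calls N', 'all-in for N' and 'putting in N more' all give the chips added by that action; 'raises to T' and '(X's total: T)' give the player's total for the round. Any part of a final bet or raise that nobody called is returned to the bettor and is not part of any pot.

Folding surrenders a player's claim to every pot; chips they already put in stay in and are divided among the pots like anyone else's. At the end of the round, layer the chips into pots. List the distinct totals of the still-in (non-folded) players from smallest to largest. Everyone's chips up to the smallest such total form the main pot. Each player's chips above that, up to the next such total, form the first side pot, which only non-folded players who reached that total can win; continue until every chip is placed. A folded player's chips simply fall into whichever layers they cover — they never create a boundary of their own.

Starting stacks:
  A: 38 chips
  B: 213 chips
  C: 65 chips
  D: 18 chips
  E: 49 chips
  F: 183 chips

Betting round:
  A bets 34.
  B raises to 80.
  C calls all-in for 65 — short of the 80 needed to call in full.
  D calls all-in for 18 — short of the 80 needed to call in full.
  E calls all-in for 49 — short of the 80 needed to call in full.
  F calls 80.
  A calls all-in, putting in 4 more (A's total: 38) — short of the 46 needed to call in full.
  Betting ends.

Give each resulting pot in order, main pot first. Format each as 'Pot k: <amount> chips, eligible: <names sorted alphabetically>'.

Pot 1: 108 chips, eligible: A, B, C, D, E, F
Pot 2: 100 chips, eligible: A, B, C, E, F
Pot 3: 44 chips, eligible: B, C, E, F
Pot 4: 48 chips, eligible: B, C, F
Pot 5: 30 chips, eligible: B, F

Derivation:
Contributions: A=38, B=80, C=65, D=18, E=49, F=80
Pot levels (distinct totals of non-folded players): 18, 38, 49, 65, 80
Layer 1-18: 18 each from A, B, C, D, E, F = 18*6 = 108 chips; eligible A, B, C, D, E, F
Layer 19-38: 20 each from A, B, C, E, F = 20*5 = 100 chips; eligible A, B, C, E, F
Layer 39-49: 11 each from B, C, E, F = 11*4 = 44 chips; eligible B, C, E, F
Layer 50-65: 16 each from B, C, F = 16*3 = 48 chips; eligible B, C, F
Layer 66-80: 15 each from B, F = 15*2 = 30 chips; eligible B, F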